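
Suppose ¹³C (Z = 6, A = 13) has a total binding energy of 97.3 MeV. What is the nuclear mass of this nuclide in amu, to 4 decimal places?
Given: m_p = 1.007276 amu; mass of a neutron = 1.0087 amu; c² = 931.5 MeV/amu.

13.0001 amu

Mass defect = 97.3 MeV / (931.5 MeV/amu) = 0.104455 amu
Constituent mass = 6(1.007276) + 7(1.0087) = 13.104556 amu
Nuclear mass = 13.104556 − 0.104455 = 13.000101 amu ≈ 13.0001 amu (to 4 decimal places)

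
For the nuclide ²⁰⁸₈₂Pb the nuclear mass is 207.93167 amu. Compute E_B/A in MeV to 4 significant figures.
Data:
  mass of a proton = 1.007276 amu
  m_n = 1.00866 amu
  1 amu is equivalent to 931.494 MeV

7.865 MeV/nucleon

Z = 82, so N = A − Z = 208 − 82 = 126.
Σm = 82·m_p + 126·m_n = 82.596632 + 127.09116 = 209.687792 amu
Mass defect Δm = 209.687792 − 207.93167 = 1.756122 amu
Binding energy = Δm·c² = 1.756122 × 931.494 MeV/amu = 1635.82 MeV
Per nucleon: 1635.82 / 208 = 7.865 MeV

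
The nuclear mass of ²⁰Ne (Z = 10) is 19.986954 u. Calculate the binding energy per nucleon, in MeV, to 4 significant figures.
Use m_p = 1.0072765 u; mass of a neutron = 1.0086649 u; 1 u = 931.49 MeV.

Z = 10, so N = A − Z = 20 − 10 = 10.
Total constituent mass: 10 × 1.0072765 + 10 × 1.0086649 = 20.1594140 u
Mass defect Δm = 20.1594140 − 19.986954 = 0.1724600 u
E_B = 0.1724600 × 931.49 = 160.645 MeV
Dividing by A = 20 gives 8.032 MeV per nucleon.

8.032 MeV/nucleon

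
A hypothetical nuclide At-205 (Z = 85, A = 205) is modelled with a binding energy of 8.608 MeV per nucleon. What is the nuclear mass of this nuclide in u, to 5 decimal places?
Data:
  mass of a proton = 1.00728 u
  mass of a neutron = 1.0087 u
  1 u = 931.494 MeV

Total binding energy = 205 × 8.608 = 1764.640 MeV
Mass defect = 1764.640 MeV / (931.494 MeV/u) = 1.8944191 u
Constituent mass = 85(1.00728) + 120(1.0087) = 206.66280 u
Nuclear mass = 206.66280 − 1.8944191 = 204.7683809 u ≈ 204.76838 u (to 5 decimal places)

204.76838 u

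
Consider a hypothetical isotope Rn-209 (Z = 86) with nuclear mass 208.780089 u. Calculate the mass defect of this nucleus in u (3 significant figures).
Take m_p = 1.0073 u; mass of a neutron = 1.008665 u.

1.91 u

Z = 86, so N = A − Z = 209 − 86 = 123.
Σm = 86·m_p + 123·m_n = 86.6278 + 124.065795 = 210.693595 u
Mass defect Δm = 210.693595 − 208.780089 = 1.913506 u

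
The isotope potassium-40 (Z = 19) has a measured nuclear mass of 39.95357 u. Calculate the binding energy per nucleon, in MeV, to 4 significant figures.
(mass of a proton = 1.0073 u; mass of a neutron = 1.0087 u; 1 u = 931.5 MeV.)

8.566 MeV/nucleon

The nucleus contains 19 protons and 40 − 19 = 21 neutrons.
Mass of separated nucleons = 19(1.0073) + 21(1.0087) = 19.1387 + 21.1827 = 40.3214 u
The mass defect is 40.3214 − 39.95357 = 0.36783 u.
Binding energy = Δm·c² = 0.36783 × 931.5 MeV/u = 342.634 MeV
Dividing by A = 40 gives 8.566 MeV per nucleon.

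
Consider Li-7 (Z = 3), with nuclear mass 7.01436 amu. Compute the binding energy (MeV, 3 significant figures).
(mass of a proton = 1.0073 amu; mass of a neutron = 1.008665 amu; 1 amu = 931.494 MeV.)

Σm = 3·m_p + 4·m_n = 3.0219 + 4.034660 = 7.056560 amu
The mass defect is 7.056560 − 7.01436 = 0.042200 amu.
Converting to energy: 0.042200 amu × 931.494 MeV/amu = 39.3090 MeV

39.3 MeV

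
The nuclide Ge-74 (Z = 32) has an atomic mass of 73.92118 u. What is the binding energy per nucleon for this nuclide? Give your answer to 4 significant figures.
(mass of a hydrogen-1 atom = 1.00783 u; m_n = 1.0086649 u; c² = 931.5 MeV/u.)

Mass of separated nucleons = 32(1.00783) + 42(1.0086649) = 32.25056 + 42.3639258 = 74.6144858 u
Δm = 74.6144858 − 73.92118 = 0.6933058 u
E_B = 0.6933058 × 931.5 = 645.814 MeV
Dividing by A = 74 gives 8.727 MeV per nucleon.

8.727 MeV/nucleon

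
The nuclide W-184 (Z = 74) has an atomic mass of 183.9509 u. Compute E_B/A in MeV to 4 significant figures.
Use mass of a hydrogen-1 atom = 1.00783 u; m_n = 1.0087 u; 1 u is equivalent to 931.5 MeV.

Z = 74, so N = A − Z = 184 − 74 = 110.
Total constituent mass: 74 × 1.00783 + 110 × 1.0087 = 185.53642 u
Δm = 185.53642 − 183.9509 = 1.58552 u
Converting to energy: 1.58552 u × 931.5 MeV/u = 1476.91 MeV
BE/A = 1476.91 MeV / 184 = 8.027 MeV/nucleon

8.027 MeV/nucleon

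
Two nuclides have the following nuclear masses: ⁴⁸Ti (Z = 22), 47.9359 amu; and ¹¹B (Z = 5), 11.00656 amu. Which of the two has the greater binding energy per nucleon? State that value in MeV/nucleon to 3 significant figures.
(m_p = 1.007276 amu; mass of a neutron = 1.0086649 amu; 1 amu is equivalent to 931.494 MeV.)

⁴⁸Ti; 8.72 MeV/nucleon

⁴⁸Ti: Σm = 22(1.007276) + 26(1.0086649) = 48.3853594 amu; Δm = 0.4494594 amu; E_B = 418.67 MeV; E_B/A = 8.722 MeV
¹¹B: Σm = 5(1.007276) + 6(1.0086649) = 11.0883694 amu; Δm = 0.0818094 amu; E_B = 76.205 MeV; E_B/A = 6.928 MeV
⁴⁸Ti has the higher binding energy per nucleon, so it is the more tightly bound nucleus.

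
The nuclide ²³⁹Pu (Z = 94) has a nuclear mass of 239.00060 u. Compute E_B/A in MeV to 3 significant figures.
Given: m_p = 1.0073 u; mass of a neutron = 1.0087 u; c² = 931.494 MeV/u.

7.59 MeV/nucleon

The nucleus contains 94 protons and 239 − 94 = 145 neutrons.
Mass of separated nucleons = 94(1.0073) + 145(1.0087) = 94.6862 + 146.2615 = 240.9477 u
Δm = 240.9477 − 239.00060 = 1.94710 u
Binding energy = Δm·c² = 1.94710 × 931.494 MeV/u = 1813.71 MeV
Per nucleon: 1813.71 / 239 = 7.589 MeV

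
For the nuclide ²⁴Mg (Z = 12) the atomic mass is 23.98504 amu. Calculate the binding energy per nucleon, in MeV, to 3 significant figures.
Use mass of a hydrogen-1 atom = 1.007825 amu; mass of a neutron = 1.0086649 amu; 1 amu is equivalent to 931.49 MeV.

Z = 12, so N = A − Z = 24 − 12 = 12.
Σm = 12·m(¹H) + 12·m_n = 12.093900 + 12.1039788 = 24.1978788 amu
The mass defect is 24.1978788 − 23.98504 = 0.2128388 amu.
E_B = 0.2128388 × 931.49 = 198.257 MeV
Per nucleon: 198.257 / 24 = 8.261 MeV

8.26 MeV/nucleon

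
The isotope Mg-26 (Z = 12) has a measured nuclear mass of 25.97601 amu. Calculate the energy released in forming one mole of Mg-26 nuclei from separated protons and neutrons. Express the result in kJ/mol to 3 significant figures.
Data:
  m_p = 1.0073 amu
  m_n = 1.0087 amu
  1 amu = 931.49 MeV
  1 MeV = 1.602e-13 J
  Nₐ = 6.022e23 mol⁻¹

2.10e+10 kJ/mol

Mass of separated nucleons = 12(1.0073) + 14(1.0087) = 12.0876 + 14.1218 = 26.2094 amu
Δm = 26.2094 − 25.97601 = 0.23339 amu
Binding energy = Δm·c² = 0.23339 × 931.49 MeV/amu = 217.400 MeV
Per nucleus in joules: 217.400 MeV × 1.602e-13 J/MeV = 3.4827e-11 J
Per mole: 3.4827e-11 J × 6.022e23 mol⁻¹ = 2.0973e+13 J/mol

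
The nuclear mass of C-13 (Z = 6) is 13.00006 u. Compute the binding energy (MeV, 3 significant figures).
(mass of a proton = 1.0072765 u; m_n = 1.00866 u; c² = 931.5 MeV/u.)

97.1 MeV

With 6 protons and 7 neutrons (A = 13):
Mass of separated nucleons = 6(1.0072765) + 7(1.00866) = 6.0436590 + 7.06062 = 13.1042790 u
Δm = 13.1042790 − 13.00006 = 0.1042190 u
Converting to energy: 0.1042190 u × 931.5 MeV/u = 97.0800 MeV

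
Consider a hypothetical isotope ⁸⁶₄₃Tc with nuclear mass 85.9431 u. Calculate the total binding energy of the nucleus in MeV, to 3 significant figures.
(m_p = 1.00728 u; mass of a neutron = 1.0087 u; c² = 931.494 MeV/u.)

693 MeV

The nucleus contains 43 protons and 86 − 43 = 43 neutrons.
Mass of separated nucleons = 43(1.00728) + 43(1.0087) = 43.31304 + 43.3741 = 86.68714 u
Mass defect Δm = 86.68714 − 85.9431 = 0.74404 u
Converting to energy: 0.74404 u × 931.494 MeV/u = 693.069 MeV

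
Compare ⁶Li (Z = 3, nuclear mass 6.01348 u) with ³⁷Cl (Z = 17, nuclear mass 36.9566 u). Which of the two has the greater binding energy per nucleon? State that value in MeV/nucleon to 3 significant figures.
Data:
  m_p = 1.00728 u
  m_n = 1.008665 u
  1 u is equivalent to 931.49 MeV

³⁷Cl; 8.57 MeV/nucleon

⁶Li: Σm = 3(1.00728) + 3(1.008665) = 6.047835 u; Δm = 0.034355 u; E_B = 32.001 MeV; E_B/A = 5.334 MeV
³⁷Cl: Σm = 17(1.00728) + 20(1.008665) = 37.297060 u; Δm = 0.340460 u; E_B = 317.14 MeV; E_B/A = 8.571 MeV
³⁷Cl has the higher binding energy per nucleon, so it is the more tightly bound nucleus.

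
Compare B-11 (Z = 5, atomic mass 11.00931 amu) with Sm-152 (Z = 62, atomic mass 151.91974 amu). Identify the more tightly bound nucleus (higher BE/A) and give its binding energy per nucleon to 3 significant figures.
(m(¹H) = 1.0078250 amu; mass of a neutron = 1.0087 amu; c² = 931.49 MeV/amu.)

Sm-152; 8.26 MeV/nucleon

B-11: Σm = 5(1.0078250) + 6(1.0087) = 11.0913250 amu; Δm = 0.0820150 amu; E_B = 76.396 MeV; E_B/A = 6.945 MeV
Sm-152: Σm = 62(1.0078250) + 90(1.0087) = 153.2681500 amu; Δm = 1.3484100 amu; E_B = 1256.0 MeV; E_B/A = 8.263 MeV
Sm-152 has the higher binding energy per nucleon, so it is the more tightly bound nucleus.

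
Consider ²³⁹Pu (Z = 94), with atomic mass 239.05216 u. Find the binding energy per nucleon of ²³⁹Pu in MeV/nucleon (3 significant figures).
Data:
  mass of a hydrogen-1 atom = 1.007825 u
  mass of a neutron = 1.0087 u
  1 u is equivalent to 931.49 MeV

Total constituent mass: 94 × 1.007825 + 145 × 1.0087 = 240.997050 u
The mass defect is 240.997050 − 239.05216 = 1.944890 u.
Converting to energy: 1.944890 u × 931.49 MeV/u = 1811.65 MeV
Dividing by A = 239 gives 7.580 MeV per nucleon.

7.58 MeV/nucleon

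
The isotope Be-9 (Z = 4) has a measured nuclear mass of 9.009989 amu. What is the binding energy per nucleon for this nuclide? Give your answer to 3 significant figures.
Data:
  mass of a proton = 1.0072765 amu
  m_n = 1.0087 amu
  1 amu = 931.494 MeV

Σm = 4·m_p + 5·m_n = 4.0291060 + 5.0435 = 9.0726060 amu
Δm = 9.0726060 − 9.009989 = 0.0626170 amu
E_B = 0.0626170 × 931.494 = 58.3274 MeV
Per nucleon: 58.3274 / 9 = 6.481 MeV

6.48 MeV/nucleon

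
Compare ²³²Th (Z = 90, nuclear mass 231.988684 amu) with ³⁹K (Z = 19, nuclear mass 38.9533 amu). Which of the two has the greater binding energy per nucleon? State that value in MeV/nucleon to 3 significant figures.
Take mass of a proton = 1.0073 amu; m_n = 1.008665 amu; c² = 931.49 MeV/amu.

²³²Th: Σm = 90(1.0073) + 142(1.008665) = 233.887430 amu; Δm = 1.898746 amu; E_B = 1768.7 MeV; E_B/A = 7.624 MeV
³⁹K: Σm = 19(1.0073) + 20(1.008665) = 39.312000 amu; Δm = 0.358700 amu; E_B = 334.13 MeV; E_B/A = 8.567 MeV
³⁹K has the higher binding energy per nucleon, so it is the more tightly bound nucleus.

³⁹K; 8.57 MeV/nucleon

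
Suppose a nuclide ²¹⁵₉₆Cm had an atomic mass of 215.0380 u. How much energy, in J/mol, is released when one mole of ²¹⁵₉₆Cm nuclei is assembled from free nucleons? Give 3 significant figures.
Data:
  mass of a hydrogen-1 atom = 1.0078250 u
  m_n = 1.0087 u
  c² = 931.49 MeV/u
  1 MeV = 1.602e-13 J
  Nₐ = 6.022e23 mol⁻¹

With 96 protons and 119 neutrons (A = 215):
Σm = 96·m(¹H) + 119·m_n = 96.7512000 + 120.0353 = 216.7865000 u
The mass defect is 216.7865000 − 215.0380 = 1.7485000 u.
Converting to energy: 1.7485000 u × 931.49 MeV/u = 1628.71 MeV
Per nucleus in joules: 1628.71 MeV × 1.602e-13 J/MeV = 2.6092e-10 J
Per mole: 2.6092e-10 J × 6.022e23 mol⁻¹ = 1.5713e+14 J/mol

1.57e+14 J/mol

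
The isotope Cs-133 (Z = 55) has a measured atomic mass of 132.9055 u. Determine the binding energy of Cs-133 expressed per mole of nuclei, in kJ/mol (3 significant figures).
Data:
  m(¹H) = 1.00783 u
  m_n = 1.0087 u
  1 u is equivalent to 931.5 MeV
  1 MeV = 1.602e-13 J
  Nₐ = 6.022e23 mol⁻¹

1.08e+11 kJ/mol

Z = 55, so N = A − Z = 133 − 55 = 78.
Total constituent mass: 55 × 1.00783 + 78 × 1.0087 = 134.10925 u
Δm = 134.10925 − 132.9055 = 1.20375 u
E_B = 1.20375 × 931.5 = 1121.29 MeV
Per nucleus in joules: 1121.29 MeV × 1.602e-13 J/MeV = 1.7963e-10 J
Per mole: 1.7963e-10 J × 6.022e23 mol⁻¹ = 1.0817e+14 J/mol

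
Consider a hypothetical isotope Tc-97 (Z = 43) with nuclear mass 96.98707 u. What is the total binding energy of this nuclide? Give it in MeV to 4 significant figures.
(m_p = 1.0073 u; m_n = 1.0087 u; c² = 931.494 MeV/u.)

742.1 MeV

Z = 43, so N = A − Z = 97 − 43 = 54.
Mass of separated nucleons = 43(1.0073) + 54(1.0087) = 43.3139 + 54.4698 = 97.7837 u
The mass defect is 97.7837 − 96.98707 = 0.79663 u.
Binding energy = Δm·c² = 0.79663 × 931.494 MeV/u = 742.056 MeV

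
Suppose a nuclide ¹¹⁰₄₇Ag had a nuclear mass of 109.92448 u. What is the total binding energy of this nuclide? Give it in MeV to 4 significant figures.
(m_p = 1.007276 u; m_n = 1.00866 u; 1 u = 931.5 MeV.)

897.1 MeV

Total constituent mass: 47 × 1.007276 + 63 × 1.00866 = 110.887552 u
Δm = 110.887552 − 109.92448 = 0.963072 u
E_B = 0.963072 × 931.5 = 897.102 MeV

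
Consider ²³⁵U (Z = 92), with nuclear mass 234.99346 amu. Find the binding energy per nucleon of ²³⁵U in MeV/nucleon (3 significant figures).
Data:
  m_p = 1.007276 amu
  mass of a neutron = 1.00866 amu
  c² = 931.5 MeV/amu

7.59 MeV/nucleon

With 92 protons and 143 neutrons (A = 235):
Total constituent mass: 92 × 1.007276 + 143 × 1.00866 = 236.907772 amu
Δm = 236.907772 − 234.99346 = 1.914312 amu
Converting to energy: 1.914312 amu × 931.5 MeV/amu = 1783.18 MeV
Per nucleon: 1783.18 / 235 = 7.588 MeV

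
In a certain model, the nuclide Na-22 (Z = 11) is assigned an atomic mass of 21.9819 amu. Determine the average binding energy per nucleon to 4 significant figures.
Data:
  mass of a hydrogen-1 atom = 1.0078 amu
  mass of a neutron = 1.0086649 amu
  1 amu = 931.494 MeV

The nucleus contains 11 protons and 22 − 11 = 11 neutrons.
Mass of separated nucleons = 11(1.0078) + 11(1.0086649) = 11.0858 + 11.0953139 = 22.1811139 amu
The mass defect is 22.1811139 − 21.9819 = 0.1992139 amu.
E_B = 0.1992139 × 931.494 = 185.567 MeV
BE/A = 185.567 MeV / 22 = 8.435 MeV/nucleon

8.435 MeV/nucleon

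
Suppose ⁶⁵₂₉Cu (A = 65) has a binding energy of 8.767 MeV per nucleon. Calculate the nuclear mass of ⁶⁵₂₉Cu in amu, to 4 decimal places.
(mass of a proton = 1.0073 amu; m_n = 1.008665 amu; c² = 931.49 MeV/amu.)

Total binding energy = 65 × 8.767 = 569.855 MeV
Mass defect = 569.855 MeV / (931.49 MeV/amu) = 0.611767 amu
Constituent mass = 29(1.0073) + 36(1.008665) = 65.523640 amu
Nuclear mass = 65.523640 − 0.611767 = 64.911873 amu ≈ 64.9119 amu (to 4 decimal places)

64.9119 amu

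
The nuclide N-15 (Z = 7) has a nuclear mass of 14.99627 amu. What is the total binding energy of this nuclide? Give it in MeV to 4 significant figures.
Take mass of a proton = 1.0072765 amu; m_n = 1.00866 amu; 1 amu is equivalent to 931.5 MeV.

With 7 protons and 8 neutrons (A = 15):
Total constituent mass: 7 × 1.0072765 + 8 × 1.00866 = 15.1202155 amu
Δm = 15.1202155 − 14.99627 = 0.1239455 amu
Binding energy = Δm·c² = 0.1239455 × 931.5 MeV/amu = 115.455 MeV

115.5 MeV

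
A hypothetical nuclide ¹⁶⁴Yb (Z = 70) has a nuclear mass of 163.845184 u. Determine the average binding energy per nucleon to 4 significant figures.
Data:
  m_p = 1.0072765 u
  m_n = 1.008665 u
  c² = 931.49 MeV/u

With 70 protons and 94 neutrons (A = 164):
Total constituent mass: 70 × 1.0072765 + 94 × 1.008665 = 165.3238650 u
Δm = 165.3238650 − 163.845184 = 1.4786810 u
Converting to energy: 1.4786810 u × 931.49 MeV/u = 1377.38 MeV
Per nucleon: 1377.38 / 164 = 8.399 MeV

8.399 MeV/nucleon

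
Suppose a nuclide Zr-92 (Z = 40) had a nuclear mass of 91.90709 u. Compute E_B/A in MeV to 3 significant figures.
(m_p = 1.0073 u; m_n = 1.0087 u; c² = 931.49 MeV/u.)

8.48 MeV/nucleon

Total constituent mass: 40 × 1.0073 + 52 × 1.0087 = 92.7444 u
Mass defect Δm = 92.7444 − 91.90709 = 0.83731 u
Converting to energy: 0.83731 u × 931.49 MeV/u = 779.946 MeV
BE/A = 779.946 MeV / 92 = 8.478 MeV/nucleon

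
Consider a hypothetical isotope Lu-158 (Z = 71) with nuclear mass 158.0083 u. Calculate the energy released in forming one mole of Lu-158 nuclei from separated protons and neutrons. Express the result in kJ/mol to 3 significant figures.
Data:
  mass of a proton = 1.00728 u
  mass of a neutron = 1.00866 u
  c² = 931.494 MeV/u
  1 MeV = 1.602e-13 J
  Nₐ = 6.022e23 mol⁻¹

1.13e+11 kJ/mol

The nucleus contains 71 protons and 158 − 71 = 87 neutrons.
Mass of separated nucleons = 71(1.00728) + 87(1.00866) = 71.51688 + 87.75342 = 159.27030 u
Δm = 159.27030 − 158.0083 = 1.26200 u
Binding energy = Δm·c² = 1.26200 × 931.494 MeV/u = 1175.55 MeV
Per nucleus in joules: 1175.55 MeV × 1.602e-13 J/MeV = 1.8832e-10 J
Per mole: 1.8832e-10 J × 6.022e23 mol⁻¹ = 1.1341e+14 J/mol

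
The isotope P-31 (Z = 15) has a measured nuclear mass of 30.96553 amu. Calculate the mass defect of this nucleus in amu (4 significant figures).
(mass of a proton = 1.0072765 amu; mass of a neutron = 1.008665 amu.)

0.2823 amu

Mass of separated nucleons = 15(1.0072765) + 16(1.008665) = 15.1091475 + 16.138640 = 31.2477875 amu
Δm = 31.2477875 − 30.96553 = 0.2822575 amu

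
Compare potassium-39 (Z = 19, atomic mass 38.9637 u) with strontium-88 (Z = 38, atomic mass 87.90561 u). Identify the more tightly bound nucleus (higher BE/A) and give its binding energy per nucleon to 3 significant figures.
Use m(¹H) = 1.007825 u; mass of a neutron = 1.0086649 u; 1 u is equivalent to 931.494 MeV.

strontium-88; 8.73 MeV/nucleon

potassium-39: Σm = 19(1.007825) + 20(1.0086649) = 39.3219730 u; Δm = 0.3582730 u; E_B = 333.73 MeV; E_B/A = 8.557 MeV
strontium-88: Σm = 38(1.007825) + 50(1.0086649) = 88.7305950 u; Δm = 0.8249850 u; E_B = 768.47 MeV; E_B/A = 8.733 MeV
strontium-88 has the higher binding energy per nucleon, so it is the more tightly bound nucleus.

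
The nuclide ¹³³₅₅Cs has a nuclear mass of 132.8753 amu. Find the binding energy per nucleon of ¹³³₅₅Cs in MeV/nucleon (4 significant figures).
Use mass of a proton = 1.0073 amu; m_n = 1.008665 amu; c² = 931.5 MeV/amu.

8.419 MeV/nucleon

Z = 55, so N = A − Z = 133 − 55 = 78.
Total constituent mass: 55 × 1.0073 + 78 × 1.008665 = 134.077370 amu
Mass defect Δm = 134.077370 − 132.8753 = 1.202070 amu
E_B = 1.202070 × 931.5 = 1119.73 MeV
Per nucleon: 1119.73 / 133 = 8.419 MeV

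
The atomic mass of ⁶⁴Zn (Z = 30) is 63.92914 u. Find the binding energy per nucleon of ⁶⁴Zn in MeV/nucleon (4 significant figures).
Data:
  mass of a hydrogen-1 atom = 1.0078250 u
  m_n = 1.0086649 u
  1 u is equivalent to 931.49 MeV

8.736 MeV/nucleon

Mass of separated nucleons = 30(1.0078250) + 34(1.0086649) = 30.2347500 + 34.2946066 = 64.5293566 u
Mass defect Δm = 64.5293566 − 63.92914 = 0.6002166 u
Binding energy = Δm·c² = 0.6002166 × 931.49 MeV/u = 559.096 MeV
Dividing by A = 64 gives 8.736 MeV per nucleon.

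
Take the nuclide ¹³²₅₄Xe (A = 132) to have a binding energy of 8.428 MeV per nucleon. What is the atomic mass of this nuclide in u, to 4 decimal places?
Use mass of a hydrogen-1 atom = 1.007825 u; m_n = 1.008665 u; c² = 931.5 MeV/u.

Total binding energy = 132 × 8.428 = 1112.496 MeV
Mass defect = 1112.496 MeV / (931.5 MeV/u) = 1.194306 u
Constituent mass = 54(1.007825) + 78(1.008665) = 133.098420 u
Atomic mass = 133.098420 − 1.194306 = 131.904114 u ≈ 131.9041 u (to 4 decimal places)

131.9041 u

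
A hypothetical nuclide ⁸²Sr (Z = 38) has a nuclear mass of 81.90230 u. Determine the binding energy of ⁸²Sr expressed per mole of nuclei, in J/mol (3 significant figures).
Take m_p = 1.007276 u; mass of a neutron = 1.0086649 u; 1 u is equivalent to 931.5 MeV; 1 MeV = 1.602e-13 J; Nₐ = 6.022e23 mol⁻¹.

Z = 38, so N = A − Z = 82 − 38 = 44.
Mass of separated nucleons = 38(1.007276) + 44(1.0086649) = 38.276488 + 44.3812556 = 82.6577436 u
Δm = 82.6577436 − 81.90230 = 0.7554436 u
E_B = 0.7554436 × 931.5 = 703.696 MeV
Per nucleus in joules: 703.696 MeV × 1.602e-13 J/MeV = 1.1273e-10 J
Per mole: 1.1273e-10 J × 6.022e23 mol⁻¹ = 6.7886e+13 J/mol

6.79e+13 J/mol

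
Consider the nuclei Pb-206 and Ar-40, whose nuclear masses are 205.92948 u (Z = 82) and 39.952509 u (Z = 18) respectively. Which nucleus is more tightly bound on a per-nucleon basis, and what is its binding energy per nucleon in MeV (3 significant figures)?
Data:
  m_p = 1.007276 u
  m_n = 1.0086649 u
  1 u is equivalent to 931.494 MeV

Ar-40; 8.60 MeV/nucleon

Pb-206: Σm = 82(1.007276) + 124(1.0086649) = 207.6710796 u; Δm = 1.7415996 u; E_B = 1622.3 MeV; E_B/A = 7.875 MeV
Ar-40: Σm = 18(1.007276) + 22(1.0086649) = 40.3215958 u; Δm = 0.3690868 u; E_B = 343.80 MeV; E_B/A = 8.595 MeV
Ar-40 has the higher binding energy per nucleon, so it is the more tightly bound nucleus.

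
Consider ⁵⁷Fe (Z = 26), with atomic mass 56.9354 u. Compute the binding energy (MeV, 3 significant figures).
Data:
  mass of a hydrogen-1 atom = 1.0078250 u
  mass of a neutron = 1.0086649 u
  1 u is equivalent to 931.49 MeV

Z = 26, so N = A − Z = 57 − 26 = 31.
Total constituent mass: 26 × 1.0078250 + 31 × 1.0086649 = 57.4720619 u
Δm = 57.4720619 − 56.9354 = 0.5366619 u
Binding energy = Δm·c² = 0.5366619 × 931.49 MeV/u = 499.895 MeV

500 MeV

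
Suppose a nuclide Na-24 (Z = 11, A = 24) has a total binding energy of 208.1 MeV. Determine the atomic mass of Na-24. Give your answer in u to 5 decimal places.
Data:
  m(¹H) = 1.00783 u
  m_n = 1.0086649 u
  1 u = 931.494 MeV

Mass defect = 208.1 MeV / (931.494 MeV/u) = 0.2234046 u
Constituent mass = 11(1.00783) + 13(1.0086649) = 24.1987737 u
Atomic mass = 24.1987737 − 0.2234046 = 23.9753691 u ≈ 23.97537 u (to 5 decimal places)

23.97537 u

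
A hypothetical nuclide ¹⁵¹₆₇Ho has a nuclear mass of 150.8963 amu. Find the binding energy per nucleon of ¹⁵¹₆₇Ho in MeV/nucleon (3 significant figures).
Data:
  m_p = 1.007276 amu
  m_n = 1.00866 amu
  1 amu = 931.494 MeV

Total constituent mass: 67 × 1.007276 + 84 × 1.00866 = 152.214932 amu
The mass defect is 152.214932 − 150.8963 = 1.318632 amu.
E_B = 1.318632 × 931.494 = 1228.30 MeV
Dividing by A = 151 gives 8.134 MeV per nucleon.

8.13 MeV/nucleon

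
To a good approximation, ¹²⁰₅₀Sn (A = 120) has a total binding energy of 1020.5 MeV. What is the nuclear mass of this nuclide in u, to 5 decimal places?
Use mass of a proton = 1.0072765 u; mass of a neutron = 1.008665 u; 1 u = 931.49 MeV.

Mass defect = 1020.5 MeV / (931.49 MeV/u) = 1.0955566 u
Constituent mass = 50(1.0072765) + 70(1.008665) = 120.9703750 u
Nuclear mass = 120.9703750 − 1.0955566 = 119.8748184 u ≈ 119.87482 u (to 5 decimal places)

119.87482 u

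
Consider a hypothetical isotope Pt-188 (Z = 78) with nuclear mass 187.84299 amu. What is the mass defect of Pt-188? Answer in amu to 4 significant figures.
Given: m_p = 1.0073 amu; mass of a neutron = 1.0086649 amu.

1.680 amu

Total constituent mass: 78 × 1.0073 + 110 × 1.0086649 = 189.5225390 amu
The mass defect is 189.5225390 − 187.84299 = 1.6795490 amu.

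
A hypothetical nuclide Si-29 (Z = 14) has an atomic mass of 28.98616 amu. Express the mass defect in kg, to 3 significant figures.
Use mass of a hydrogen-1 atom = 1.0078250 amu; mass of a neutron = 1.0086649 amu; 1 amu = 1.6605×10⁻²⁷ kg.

4.21e-28 kg

Z = 14, so N = A − Z = 29 − 14 = 15.
Σm = 14·m(¹H) + 15·m_n = 14.1095500 + 15.1299735 = 29.2395235 amu
Δm = 29.2395235 − 28.98616 = 0.2533635 amu
In SI units: 0.2533635 amu × 1.6605×10⁻²⁷ kg/amu = 4.2071e-28 kg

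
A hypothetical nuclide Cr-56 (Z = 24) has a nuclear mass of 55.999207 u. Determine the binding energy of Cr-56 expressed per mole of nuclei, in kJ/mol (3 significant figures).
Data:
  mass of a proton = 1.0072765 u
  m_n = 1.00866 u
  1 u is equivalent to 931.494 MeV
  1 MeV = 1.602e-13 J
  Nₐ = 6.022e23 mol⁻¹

Z = 24, so N = A − Z = 56 − 24 = 32.
Mass of separated nucleons = 24(1.0072765) + 32(1.00866) = 24.1746360 + 32.27712 = 56.4517560 u
The mass defect is 56.4517560 − 55.999207 = 0.4525490 u.
Binding energy = Δm·c² = 0.4525490 × 931.494 MeV/u = 421.547 MeV
Per nucleus in joules: 421.547 MeV × 1.602e-13 J/MeV = 6.7532e-11 J
Per mole: 6.7532e-11 J × 6.022e23 mol⁻¹ = 4.0668e+13 J/mol

4.07e+10 kJ/mol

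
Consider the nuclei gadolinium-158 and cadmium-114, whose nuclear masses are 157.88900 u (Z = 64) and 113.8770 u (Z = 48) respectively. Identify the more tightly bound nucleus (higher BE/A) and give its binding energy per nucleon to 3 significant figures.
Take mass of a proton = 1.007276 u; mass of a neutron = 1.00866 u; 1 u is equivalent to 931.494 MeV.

cadmium-114; 8.53 MeV/nucleon

gadolinium-158: Σm = 64(1.007276) + 94(1.00866) = 159.279704 u; Δm = 1.390704 u; E_B = 1295.4 MeV; E_B/A = 8.199 MeV
cadmium-114: Σm = 48(1.007276) + 66(1.00866) = 114.920808 u; Δm = 1.043808 u; E_B = 972.30 MeV; E_B/A = 8.529 MeV
cadmium-114 has the higher binding energy per nucleon, so it is the more tightly bound nucleus.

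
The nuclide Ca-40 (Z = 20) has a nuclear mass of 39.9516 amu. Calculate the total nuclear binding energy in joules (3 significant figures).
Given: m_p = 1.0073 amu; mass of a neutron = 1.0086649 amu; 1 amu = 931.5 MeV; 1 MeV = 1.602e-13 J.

5.49e-11 J

Total constituent mass: 20 × 1.0073 + 20 × 1.0086649 = 40.3192980 amu
The mass defect is 40.3192980 − 39.9516 = 0.3676980 amu.
Binding energy = Δm·c² = 0.3676980 × 931.5 MeV/amu = 342.511 MeV
In joules: 342.511 MeV × 1.602e-13 J/MeV = 5.4870e-11 J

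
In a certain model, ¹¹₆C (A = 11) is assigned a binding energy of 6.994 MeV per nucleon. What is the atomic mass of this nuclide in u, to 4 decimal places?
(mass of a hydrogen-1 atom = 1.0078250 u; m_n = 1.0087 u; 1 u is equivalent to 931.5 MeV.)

Total binding energy = 11 × 6.994 = 76.934 MeV
Mass defect = 76.934 MeV / (931.5 MeV/u) = 0.082592 u
Constituent mass = 6(1.0078250) + 5(1.0087) = 11.0904500 u
Atomic mass = 11.0904500 − 0.082592 = 11.0078580 u ≈ 11.0079 u (to 4 decimal places)

11.0079 u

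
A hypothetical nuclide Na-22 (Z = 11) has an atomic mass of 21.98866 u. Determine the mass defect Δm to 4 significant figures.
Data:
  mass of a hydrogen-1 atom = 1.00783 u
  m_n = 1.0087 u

Z = 11, so N = A − Z = 22 − 11 = 11.
Mass of separated nucleons = 11(1.00783) + 11(1.0087) = 11.08613 + 11.0957 = 22.18183 u
Mass defect Δm = 22.18183 − 21.98866 = 0.19317 u

0.1932 u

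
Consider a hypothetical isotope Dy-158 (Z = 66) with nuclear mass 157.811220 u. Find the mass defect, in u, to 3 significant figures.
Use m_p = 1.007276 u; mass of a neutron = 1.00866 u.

1.47 u

The nucleus contains 66 protons and 158 − 66 = 92 neutrons.
Mass of separated nucleons = 66(1.007276) + 92(1.00866) = 66.480216 + 92.79672 = 159.276936 u
Δm = 159.276936 − 157.811220 = 1.465716 u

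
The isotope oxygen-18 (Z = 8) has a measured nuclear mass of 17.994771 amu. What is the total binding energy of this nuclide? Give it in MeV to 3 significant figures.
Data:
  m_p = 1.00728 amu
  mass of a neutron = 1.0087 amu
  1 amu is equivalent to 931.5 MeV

140 MeV

Mass of separated nucleons = 8(1.00728) + 10(1.0087) = 8.05824 + 10.0870 = 18.14524 amu
Mass defect Δm = 18.14524 − 17.994771 = 0.150469 amu
Binding energy = Δm·c² = 0.150469 × 931.5 MeV/amu = 140.162 MeV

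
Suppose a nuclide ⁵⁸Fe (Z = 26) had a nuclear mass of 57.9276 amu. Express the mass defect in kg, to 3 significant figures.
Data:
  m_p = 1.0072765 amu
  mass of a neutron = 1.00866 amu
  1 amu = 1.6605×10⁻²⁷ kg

Z = 26, so N = A − Z = 58 − 26 = 32.
Σm = 26·m_p + 32·m_n = 26.1891890 + 32.27712 = 58.4663090 amu
The mass defect is 58.4663090 − 57.9276 = 0.5387090 amu.
In SI units: 0.5387090 amu × 1.6605×10⁻²⁷ kg/amu = 8.9453e-28 kg

8.95e-28 kg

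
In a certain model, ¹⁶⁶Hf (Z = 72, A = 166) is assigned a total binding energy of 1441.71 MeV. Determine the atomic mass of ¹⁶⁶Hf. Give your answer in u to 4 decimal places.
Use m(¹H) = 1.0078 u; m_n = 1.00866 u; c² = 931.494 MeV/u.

165.8279 u

Mass defect = 1441.71 MeV / (931.494 MeV/u) = 1.547739 u
Constituent mass = 72(1.0078) + 94(1.00866) = 167.37564 u
Atomic mass = 167.37564 − 1.547739 = 165.827901 u ≈ 165.8279 u (to 4 decimal places)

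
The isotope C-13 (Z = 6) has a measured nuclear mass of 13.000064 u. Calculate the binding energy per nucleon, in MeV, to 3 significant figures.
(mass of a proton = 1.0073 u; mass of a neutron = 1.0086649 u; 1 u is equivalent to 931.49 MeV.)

7.48 MeV/nucleon

The nucleus contains 6 protons and 13 − 6 = 7 neutrons.
Total constituent mass: 6 × 1.0073 + 7 × 1.0086649 = 13.1044543 u
Δm = 13.1044543 − 13.000064 = 0.1043903 u
Binding energy = Δm·c² = 0.1043903 × 931.49 MeV/u = 97.2385 MeV
Per nucleon: 97.2385 / 13 = 7.480 MeV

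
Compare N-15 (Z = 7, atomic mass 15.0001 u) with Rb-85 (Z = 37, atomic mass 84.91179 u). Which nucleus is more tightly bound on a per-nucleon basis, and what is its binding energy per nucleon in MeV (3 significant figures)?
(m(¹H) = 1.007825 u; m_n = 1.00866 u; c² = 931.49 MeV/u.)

N-15: Σm = 7(1.007825) + 8(1.00866) = 15.124055 u; Δm = 0.123955 u; E_B = 115.463 MeV; E_B/A = 7.698 MeV
Rb-85: Σm = 37(1.007825) + 48(1.00866) = 85.705205 u; Δm = 0.793415 u; E_B = 739.06 MeV; E_B/A = 8.6948 MeV
Rb-85 has the higher binding energy per nucleon, so it is the more tightly bound nucleus.

Rb-85; 8.69 MeV/nucleon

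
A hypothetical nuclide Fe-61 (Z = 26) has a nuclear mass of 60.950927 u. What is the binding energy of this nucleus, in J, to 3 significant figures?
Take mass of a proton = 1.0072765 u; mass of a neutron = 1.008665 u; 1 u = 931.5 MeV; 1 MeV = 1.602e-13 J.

Z = 26, so N = A − Z = 61 − 26 = 35.
Σm = 26·m_p + 35·m_n = 26.1891890 + 35.303275 = 61.4924640 u
Δm = 61.4924640 − 60.950927 = 0.5415370 u
Converting to energy: 0.5415370 u × 931.5 MeV/u = 504.442 MeV
In joules: 504.442 MeV × 1.602e-13 J/MeV = 8.0812e-11 J

8.08e-11 J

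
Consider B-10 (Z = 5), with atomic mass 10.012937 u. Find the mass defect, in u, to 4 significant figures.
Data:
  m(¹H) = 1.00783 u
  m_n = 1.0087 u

The nucleus contains 5 protons and 10 − 5 = 5 neutrons.
Total constituent mass: 5 × 1.00783 + 5 × 1.0087 = 10.08265 u
The mass defect is 10.08265 − 10.012937 = 0.069713 u.

0.06971 u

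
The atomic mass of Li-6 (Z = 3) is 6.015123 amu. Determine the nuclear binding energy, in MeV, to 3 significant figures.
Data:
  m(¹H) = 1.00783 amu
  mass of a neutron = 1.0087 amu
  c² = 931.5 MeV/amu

Z = 3, so N = A − Z = 6 − 3 = 3.
Mass of separated nucleons = 3(1.00783) + 3(1.0087) = 3.02349 + 3.0261 = 6.04959 amu
Δm = 6.04959 − 6.015123 = 0.034467 amu
E_B = 0.034467 × 931.5 = 32.1060 MeV

32.1 MeV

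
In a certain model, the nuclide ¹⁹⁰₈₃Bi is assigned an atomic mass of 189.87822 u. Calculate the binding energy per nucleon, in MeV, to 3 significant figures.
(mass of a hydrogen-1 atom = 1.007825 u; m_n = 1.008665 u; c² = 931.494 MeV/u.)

8.33 MeV/nucleon

Mass of separated nucleons = 83(1.007825) + 107(1.008665) = 83.649475 + 107.927155 = 191.576630 u
Mass defect Δm = 191.576630 − 189.87822 = 1.698410 u
Converting to energy: 1.698410 u × 931.494 MeV/u = 1582.06 MeV
Per nucleon: 1582.06 / 190 = 8.327 MeV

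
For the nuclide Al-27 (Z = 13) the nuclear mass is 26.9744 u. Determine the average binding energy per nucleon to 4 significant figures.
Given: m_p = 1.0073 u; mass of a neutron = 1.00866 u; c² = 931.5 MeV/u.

The nucleus contains 13 protons and 27 − 13 = 14 neutrons.
Total constituent mass: 13 × 1.0073 + 14 × 1.00866 = 27.21614 u
Δm = 27.21614 − 26.9744 = 0.24174 u
Converting to energy: 0.24174 u × 931.5 MeV/u = 225.181 MeV
BE/A = 225.181 MeV / 27 = 8.340 MeV/nucleon

8.340 MeV/nucleon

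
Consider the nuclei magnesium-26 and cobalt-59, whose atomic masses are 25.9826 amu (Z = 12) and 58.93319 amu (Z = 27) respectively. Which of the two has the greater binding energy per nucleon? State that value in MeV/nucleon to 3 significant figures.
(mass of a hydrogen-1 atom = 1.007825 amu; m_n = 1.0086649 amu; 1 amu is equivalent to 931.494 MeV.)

magnesium-26: Σm = 12(1.007825) + 14(1.0086649) = 26.2152086 amu; Δm = 0.2326086 amu; E_B = 216.674 MeV; E_B/A = 8.334 MeV
cobalt-59: Σm = 27(1.007825) + 32(1.0086649) = 59.4885518 amu; Δm = 0.5553618 amu; E_B = 517.32 MeV; E_B/A = 8.768 MeV
cobalt-59 has the higher binding energy per nucleon, so it is the more tightly bound nucleus.

cobalt-59; 8.77 MeV/nucleon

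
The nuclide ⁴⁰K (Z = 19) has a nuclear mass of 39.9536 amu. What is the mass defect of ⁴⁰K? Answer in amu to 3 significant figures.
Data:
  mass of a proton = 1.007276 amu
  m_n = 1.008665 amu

0.367 amu

Σm = 19·m_p + 21·m_n = 19.138244 + 21.181965 = 40.320209 amu
Mass defect Δm = 40.320209 − 39.9536 = 0.366609 amu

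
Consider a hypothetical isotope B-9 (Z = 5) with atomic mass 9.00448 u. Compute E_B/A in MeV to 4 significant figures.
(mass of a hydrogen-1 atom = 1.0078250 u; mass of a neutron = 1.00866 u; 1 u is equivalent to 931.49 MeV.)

7.171 MeV/nucleon

Σm = 5·m(¹H) + 4·m_n = 5.0391250 + 4.03464 = 9.0737650 u
The mass defect is 9.0737650 − 9.00448 = 0.0692850 u.
Binding energy = Δm·c² = 0.0692850 × 931.49 MeV/u = 64.5383 MeV
Dividing by A = 9 gives 7.171 MeV per nucleon.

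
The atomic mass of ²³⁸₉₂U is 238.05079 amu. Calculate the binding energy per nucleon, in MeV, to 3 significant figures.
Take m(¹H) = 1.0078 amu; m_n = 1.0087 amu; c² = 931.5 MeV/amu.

7.58 MeV/nucleon

Total constituent mass: 92 × 1.0078 + 146 × 1.0087 = 239.9878 amu
The mass defect is 239.9878 − 238.05079 = 1.93701 amu.
Binding energy = Δm·c² = 1.93701 × 931.5 MeV/amu = 1804.32 MeV
Dividing by A = 238 gives 7.581 MeV per nucleon.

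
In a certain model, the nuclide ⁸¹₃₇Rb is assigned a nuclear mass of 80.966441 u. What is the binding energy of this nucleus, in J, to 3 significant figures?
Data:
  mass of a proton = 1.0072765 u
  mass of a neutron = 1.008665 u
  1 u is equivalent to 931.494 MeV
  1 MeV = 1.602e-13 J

1.02e-10 J

Total constituent mass: 37 × 1.0072765 + 44 × 1.008665 = 81.6504905 u
The mass defect is 81.6504905 − 80.966441 = 0.6840495 u.
Converting to energy: 0.6840495 u × 931.494 MeV/u = 637.188 MeV
In joules: 637.188 MeV × 1.602e-13 J/MeV = 1.0208e-10 J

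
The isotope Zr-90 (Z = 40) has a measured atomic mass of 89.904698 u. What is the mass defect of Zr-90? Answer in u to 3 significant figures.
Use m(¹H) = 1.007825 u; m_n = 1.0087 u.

0.843 u

The nucleus contains 40 protons and 90 − 40 = 50 neutrons.
Mass of separated nucleons = 40(1.007825) + 50(1.0087) = 40.313000 + 50.4350 = 90.748000 u
Δm = 90.748000 − 89.904698 = 0.843302 u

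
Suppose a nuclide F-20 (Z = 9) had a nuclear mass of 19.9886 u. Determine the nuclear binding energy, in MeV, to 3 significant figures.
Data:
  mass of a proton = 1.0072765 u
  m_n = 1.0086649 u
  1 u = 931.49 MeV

160 MeV

The nucleus contains 9 protons and 20 − 9 = 11 neutrons.
Σm = 9·m_p + 11·m_n = 9.0654885 + 11.0953139 = 20.1608024 u
The mass defect is 20.1608024 − 19.9886 = 0.1722024 u.
Converting to energy: 0.1722024 u × 931.49 MeV/u = 160.405 MeV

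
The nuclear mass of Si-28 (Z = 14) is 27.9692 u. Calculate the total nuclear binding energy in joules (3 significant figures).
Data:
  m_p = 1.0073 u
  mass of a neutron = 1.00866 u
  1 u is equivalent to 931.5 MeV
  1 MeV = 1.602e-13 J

Z = 14, so N = A − Z = 28 − 14 = 14.
Total constituent mass: 14 × 1.0073 + 14 × 1.00866 = 28.22344 u
Δm = 28.22344 − 27.9692 = 0.25424 u
Converting to energy: 0.25424 u × 931.5 MeV/u = 236.825 MeV
In joules: 236.825 MeV × 1.602e-13 J/MeV = 3.7939e-11 J

3.79e-11 J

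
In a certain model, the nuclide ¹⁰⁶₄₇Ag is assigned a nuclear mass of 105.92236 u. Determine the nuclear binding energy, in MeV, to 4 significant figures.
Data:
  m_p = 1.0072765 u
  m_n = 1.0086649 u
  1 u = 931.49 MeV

Mass of separated nucleons = 47(1.0072765) + 59(1.0086649) = 47.3419955 + 59.5112291 = 106.8532246 u
The mass defect is 106.8532246 − 105.92236 = 0.9308646 u.
Binding energy = Δm·c² = 0.9308646 × 931.49 MeV/u = 867.091 MeV

867.1 MeV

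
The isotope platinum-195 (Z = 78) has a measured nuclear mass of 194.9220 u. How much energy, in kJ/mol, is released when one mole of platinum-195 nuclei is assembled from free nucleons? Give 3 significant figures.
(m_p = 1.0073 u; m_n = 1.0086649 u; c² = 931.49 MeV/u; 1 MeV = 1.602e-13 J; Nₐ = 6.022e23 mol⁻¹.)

1.49e+11 kJ/mol

Σm = 78·m_p + 117·m_n = 78.5694 + 118.0137933 = 196.5831933 u
The mass defect is 196.5831933 − 194.9220 = 1.6611933 u.
Converting to energy: 1.6611933 u × 931.49 MeV/u = 1547.38 MeV
Per nucleus in joules: 1547.38 MeV × 1.602e-13 J/MeV = 2.4789e-10 J
Per mole: 2.4789e-10 J × 6.022e23 mol⁻¹ = 1.4928e+14 J/mol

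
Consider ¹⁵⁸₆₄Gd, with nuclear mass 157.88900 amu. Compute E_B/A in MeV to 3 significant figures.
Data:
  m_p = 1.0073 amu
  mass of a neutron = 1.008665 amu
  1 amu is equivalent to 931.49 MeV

8.21 MeV/nucleon

With 64 protons and 94 neutrons (A = 158):
Mass of separated nucleons = 64(1.0073) + 94(1.008665) = 64.4672 + 94.814510 = 159.281710 amu
Δm = 159.281710 − 157.88900 = 1.392710 amu
Binding energy = Δm·c² = 1.392710 × 931.49 MeV/amu = 1297.30 MeV
Per nucleon: 1297.30 / 158 = 8.211 MeV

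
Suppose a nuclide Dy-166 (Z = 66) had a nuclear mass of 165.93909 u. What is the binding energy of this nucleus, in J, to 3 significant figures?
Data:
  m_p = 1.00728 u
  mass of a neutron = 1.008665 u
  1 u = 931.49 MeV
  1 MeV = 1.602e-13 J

Z = 66, so N = A − Z = 166 − 66 = 100.
Mass of separated nucleons = 66(1.00728) + 100(1.008665) = 66.48048 + 100.866500 = 167.346980 u
The mass defect is 167.346980 − 165.93909 = 1.407890 u.
Binding energy = Δm·c² = 1.407890 × 931.49 MeV/u = 1311.44 MeV
In joules: 1311.44 MeV × 1.602e-13 J/MeV = 2.1009e-10 J

2.10e-10 J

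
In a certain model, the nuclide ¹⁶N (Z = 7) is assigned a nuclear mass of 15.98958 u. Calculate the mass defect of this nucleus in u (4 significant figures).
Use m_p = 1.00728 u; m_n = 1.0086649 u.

0.1394 u

Σm = 7·m_p + 9·m_n = 7.05096 + 9.0779841 = 16.1289441 u
Δm = 16.1289441 − 15.98958 = 0.1393641 u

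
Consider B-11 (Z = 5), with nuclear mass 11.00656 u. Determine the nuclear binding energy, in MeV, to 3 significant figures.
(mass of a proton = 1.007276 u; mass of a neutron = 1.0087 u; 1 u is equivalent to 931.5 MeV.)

Z = 5, so N = A − Z = 11 − 5 = 6.
Σm = 5·m_p + 6·m_n = 5.036380 + 6.0522 = 11.088580 u
The mass defect is 11.088580 − 11.00656 = 0.082020 u.
Converting to energy: 0.082020 u × 931.5 MeV/u = 76.4016 MeV

76.4 MeV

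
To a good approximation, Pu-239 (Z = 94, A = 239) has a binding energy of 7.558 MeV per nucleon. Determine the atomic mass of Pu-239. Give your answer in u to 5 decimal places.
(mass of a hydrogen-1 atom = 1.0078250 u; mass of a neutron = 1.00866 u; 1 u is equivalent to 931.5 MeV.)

Total binding energy = 239 × 7.558 = 1806.362 MeV
Mass defect = 1806.362 MeV / (931.5 MeV/u) = 1.9391970 u
Constituent mass = 94(1.0078250) + 145(1.00866) = 240.9912500 u
Atomic mass = 240.9912500 − 1.9391970 = 239.0520530 u ≈ 239.05205 u (to 5 decimal places)

239.05205 u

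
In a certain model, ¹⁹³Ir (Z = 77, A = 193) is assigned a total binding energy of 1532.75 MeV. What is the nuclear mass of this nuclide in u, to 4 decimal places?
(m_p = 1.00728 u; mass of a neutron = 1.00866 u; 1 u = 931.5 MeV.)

Mass defect = 1532.75 MeV / (931.5 MeV/u) = 1.645464 u
Constituent mass = 77(1.00728) + 116(1.00866) = 194.56512 u
Nuclear mass = 194.56512 − 1.645464 = 192.919656 u ≈ 192.9197 u (to 4 decimal places)

192.9197 u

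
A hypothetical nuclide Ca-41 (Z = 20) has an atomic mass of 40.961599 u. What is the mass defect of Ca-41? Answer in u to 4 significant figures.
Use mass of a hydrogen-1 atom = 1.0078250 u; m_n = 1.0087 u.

0.3776 u

Mass of separated nucleons = 20(1.0078250) + 21(1.0087) = 20.1565000 + 21.1827 = 41.3392000 u
The mass defect is 41.3392000 − 40.961599 = 0.3776010 u.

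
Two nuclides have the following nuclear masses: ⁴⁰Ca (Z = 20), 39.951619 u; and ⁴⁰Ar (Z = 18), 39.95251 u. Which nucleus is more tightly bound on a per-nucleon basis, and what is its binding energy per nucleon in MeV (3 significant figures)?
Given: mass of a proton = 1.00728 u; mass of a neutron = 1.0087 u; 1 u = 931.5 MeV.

⁴⁰Ar; 8.61 MeV/nucleon

⁴⁰Ca: Σm = 20(1.00728) + 20(1.0087) = 40.31960 u; Δm = 0.367981 u; E_B = 342.77 MeV; E_B/A = 8.569 MeV
⁴⁰Ar: Σm = 18(1.00728) + 22(1.0087) = 40.32244 u; Δm = 0.36993 u; E_B = 344.5898 MeV; E_B/A = 8.6147 MeV
⁴⁰Ar has the higher binding energy per nucleon, so it is the more tightly bound nucleus.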